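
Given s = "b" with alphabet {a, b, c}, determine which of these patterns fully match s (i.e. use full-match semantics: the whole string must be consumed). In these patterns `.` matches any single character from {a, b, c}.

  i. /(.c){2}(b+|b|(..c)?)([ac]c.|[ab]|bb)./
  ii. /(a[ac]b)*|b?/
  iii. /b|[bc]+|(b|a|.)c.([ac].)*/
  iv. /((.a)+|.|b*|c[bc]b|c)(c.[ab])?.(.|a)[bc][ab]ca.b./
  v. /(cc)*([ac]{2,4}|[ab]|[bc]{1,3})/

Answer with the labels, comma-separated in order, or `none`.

ii, iii, v

i → no match
ii → match
iii → match
iv → no match
v → match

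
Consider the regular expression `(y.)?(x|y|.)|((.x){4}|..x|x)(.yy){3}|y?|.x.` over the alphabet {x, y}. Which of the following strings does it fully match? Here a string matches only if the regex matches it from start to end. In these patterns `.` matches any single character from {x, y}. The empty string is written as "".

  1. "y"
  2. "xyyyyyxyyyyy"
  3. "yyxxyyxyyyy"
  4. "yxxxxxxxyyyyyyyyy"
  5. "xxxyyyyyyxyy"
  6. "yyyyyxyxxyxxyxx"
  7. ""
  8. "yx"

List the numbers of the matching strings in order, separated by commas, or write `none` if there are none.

1 → match
2 → no match
3 → no match
4 → match
5 → match
6 → no match
7 → match
8 → no match

1, 4, 5, 7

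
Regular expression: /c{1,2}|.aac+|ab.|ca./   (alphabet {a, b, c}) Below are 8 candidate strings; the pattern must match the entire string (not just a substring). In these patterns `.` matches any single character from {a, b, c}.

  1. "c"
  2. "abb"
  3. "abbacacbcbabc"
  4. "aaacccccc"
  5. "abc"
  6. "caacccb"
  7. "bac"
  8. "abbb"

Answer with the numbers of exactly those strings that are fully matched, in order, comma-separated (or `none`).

1 → match
2 → match
3 → no match
4 → match
5 → match
6 → no match
7 → no match
8 → no match

1, 2, 4, 5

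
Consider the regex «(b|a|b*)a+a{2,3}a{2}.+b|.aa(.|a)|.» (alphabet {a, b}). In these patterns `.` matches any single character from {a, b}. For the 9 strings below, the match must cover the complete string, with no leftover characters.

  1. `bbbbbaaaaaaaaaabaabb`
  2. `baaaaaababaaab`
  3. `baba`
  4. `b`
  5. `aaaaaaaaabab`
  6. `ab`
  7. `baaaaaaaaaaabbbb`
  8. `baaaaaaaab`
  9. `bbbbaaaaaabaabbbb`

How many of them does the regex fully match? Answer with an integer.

7

1 → match
2 → match
3. `baba` → no match
4. `b` → match
5. `aaaaaaaaabab` → match
6. `ab` → no match
7 → match
8. `baaaaaaaab` → match
9 → match
Total matched: 7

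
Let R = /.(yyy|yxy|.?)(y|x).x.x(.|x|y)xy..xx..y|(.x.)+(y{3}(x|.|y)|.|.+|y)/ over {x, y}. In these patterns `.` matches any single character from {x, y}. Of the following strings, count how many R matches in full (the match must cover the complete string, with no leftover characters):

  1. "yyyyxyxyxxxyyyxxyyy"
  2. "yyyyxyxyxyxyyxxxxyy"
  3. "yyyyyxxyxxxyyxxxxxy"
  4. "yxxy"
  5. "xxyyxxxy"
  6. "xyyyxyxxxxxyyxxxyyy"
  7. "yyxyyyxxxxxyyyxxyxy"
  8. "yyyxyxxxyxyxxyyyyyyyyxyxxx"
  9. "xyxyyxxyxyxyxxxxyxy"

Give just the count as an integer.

1 → match
2 → match
3 → match
4 → match
5 → match
6 → match
7 → match
8 → no match
9 → match
Total matched: 8

8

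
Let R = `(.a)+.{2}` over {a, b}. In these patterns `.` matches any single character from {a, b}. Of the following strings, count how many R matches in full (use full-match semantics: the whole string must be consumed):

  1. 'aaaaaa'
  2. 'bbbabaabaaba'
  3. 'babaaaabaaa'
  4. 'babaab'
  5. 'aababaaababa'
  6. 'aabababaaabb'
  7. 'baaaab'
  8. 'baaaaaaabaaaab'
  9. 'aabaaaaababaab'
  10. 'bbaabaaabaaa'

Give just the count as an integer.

7

1 → match
2 → no match
3 → no match
4 → match
5 → match
6 → match
7 → match
8 → match
9 → match
10 → no match
Total matched: 7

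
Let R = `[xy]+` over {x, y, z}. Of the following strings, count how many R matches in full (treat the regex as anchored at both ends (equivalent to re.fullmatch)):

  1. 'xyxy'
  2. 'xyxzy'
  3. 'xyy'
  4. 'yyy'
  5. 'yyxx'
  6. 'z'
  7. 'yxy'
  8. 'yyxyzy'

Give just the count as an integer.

1. 'xyxy' → match
2. 'xyxzy' → no match
3. 'xyy' → match
4. 'yyy' → match
5. 'yyxx' → match
6. 'z' → no match
7. 'yxy' → match
8. 'yyxyzy' → no match
Total matched: 5

5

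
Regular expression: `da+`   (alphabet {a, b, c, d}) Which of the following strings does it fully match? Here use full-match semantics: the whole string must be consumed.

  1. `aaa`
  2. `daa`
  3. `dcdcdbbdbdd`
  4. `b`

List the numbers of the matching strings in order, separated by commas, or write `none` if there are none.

1 → no match — must start with `da`
2 → match
3 → no match — must start with `da`
4 → no match — must start with `da`

2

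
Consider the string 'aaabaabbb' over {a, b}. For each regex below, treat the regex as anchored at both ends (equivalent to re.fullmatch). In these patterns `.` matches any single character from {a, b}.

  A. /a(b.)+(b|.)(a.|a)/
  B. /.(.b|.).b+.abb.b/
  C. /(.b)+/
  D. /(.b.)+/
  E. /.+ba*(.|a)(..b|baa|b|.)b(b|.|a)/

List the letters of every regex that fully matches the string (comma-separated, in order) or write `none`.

A → no match — must start with 'ab'
B → no match
C → no match
D → no match
E → match

E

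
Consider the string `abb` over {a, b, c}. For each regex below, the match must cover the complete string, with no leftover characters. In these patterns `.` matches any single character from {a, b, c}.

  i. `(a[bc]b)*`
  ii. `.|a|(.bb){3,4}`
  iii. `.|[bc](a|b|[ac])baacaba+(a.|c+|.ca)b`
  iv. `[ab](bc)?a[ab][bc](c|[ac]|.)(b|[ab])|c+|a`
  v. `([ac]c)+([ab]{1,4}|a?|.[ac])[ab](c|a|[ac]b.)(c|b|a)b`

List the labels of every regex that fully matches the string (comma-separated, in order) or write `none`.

i

i → match
ii → no match
iii → no match
iv → no match
v → no match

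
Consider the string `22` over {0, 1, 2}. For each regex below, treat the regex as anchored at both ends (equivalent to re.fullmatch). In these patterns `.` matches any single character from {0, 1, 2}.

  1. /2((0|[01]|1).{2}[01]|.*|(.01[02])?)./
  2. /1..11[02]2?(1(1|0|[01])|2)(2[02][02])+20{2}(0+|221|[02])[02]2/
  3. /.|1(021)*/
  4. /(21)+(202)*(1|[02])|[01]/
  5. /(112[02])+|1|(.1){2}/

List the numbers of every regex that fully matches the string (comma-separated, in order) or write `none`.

1

1 → match
2 → no match — must start with `1`
3 → no match
4 → no match
5 → no match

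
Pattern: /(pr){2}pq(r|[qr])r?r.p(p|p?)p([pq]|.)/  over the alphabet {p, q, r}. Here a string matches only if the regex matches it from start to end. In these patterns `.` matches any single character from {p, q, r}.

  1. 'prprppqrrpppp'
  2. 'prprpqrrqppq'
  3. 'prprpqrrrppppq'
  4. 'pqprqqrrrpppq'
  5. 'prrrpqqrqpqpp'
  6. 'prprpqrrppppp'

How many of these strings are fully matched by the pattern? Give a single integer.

1 → no match
2. 'prprpqrrqppq' → match
3 → match
4 → no match — must start with 'pr'
5 → no match
6 → match
Total matched: 3

3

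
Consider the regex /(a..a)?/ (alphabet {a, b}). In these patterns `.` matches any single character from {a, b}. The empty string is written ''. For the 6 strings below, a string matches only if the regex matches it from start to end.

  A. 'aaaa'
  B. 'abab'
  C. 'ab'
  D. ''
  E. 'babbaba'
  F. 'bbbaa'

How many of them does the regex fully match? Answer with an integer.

A → match
B → no match
C → no match
D → match
E → no match
F → no match
Total matched: 2

2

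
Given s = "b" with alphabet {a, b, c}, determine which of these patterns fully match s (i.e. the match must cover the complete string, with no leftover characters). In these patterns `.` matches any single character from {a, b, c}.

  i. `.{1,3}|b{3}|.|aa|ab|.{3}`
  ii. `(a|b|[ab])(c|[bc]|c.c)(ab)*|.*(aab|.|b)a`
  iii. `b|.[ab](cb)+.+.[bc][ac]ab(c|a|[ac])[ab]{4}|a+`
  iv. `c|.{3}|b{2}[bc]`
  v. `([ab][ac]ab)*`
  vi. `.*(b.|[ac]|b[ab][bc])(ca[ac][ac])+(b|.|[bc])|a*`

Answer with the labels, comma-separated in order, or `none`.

i, iii

i → match
ii → no match
iii → match
iv → no match
v → no match
vi → no match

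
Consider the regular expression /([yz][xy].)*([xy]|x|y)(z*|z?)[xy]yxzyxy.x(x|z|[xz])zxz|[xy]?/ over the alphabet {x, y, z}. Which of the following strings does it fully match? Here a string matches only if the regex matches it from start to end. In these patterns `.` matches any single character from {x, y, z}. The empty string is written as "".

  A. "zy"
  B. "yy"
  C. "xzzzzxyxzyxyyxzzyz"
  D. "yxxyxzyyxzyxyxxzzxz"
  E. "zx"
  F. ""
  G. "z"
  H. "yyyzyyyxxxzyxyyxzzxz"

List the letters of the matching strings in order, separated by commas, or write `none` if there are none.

A → no match
B → no match
C → no match
D → no match
E → no match
F → match
G → no match
H → no match

F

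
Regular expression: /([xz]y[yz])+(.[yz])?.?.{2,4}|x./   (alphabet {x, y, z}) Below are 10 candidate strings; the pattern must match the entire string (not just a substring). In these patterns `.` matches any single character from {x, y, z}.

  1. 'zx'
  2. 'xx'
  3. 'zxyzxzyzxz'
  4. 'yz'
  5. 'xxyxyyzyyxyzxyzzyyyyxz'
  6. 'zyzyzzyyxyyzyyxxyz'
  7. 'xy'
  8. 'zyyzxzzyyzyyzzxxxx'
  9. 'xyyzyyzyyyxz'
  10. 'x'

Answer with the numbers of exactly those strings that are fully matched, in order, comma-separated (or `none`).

2, 7, 9

1 → no match
2 → match
3 → no match
4 → no match
5 → no match
6 → no match
7 → match
8 → no match
9 → match
10 → no match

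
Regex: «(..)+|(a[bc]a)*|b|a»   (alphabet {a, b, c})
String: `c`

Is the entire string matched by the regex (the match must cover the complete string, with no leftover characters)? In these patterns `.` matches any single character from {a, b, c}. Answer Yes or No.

No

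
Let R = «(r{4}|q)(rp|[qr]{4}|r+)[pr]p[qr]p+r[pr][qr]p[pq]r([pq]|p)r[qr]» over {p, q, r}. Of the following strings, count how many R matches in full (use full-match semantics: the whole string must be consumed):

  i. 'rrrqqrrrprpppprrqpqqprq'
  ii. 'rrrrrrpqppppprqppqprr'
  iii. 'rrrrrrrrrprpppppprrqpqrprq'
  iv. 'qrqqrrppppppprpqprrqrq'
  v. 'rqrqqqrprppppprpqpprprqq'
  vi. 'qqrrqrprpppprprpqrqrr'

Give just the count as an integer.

2

i → no match
ii → no match
iii → match
iv → no match
v → no match
vi → match
Total matched: 2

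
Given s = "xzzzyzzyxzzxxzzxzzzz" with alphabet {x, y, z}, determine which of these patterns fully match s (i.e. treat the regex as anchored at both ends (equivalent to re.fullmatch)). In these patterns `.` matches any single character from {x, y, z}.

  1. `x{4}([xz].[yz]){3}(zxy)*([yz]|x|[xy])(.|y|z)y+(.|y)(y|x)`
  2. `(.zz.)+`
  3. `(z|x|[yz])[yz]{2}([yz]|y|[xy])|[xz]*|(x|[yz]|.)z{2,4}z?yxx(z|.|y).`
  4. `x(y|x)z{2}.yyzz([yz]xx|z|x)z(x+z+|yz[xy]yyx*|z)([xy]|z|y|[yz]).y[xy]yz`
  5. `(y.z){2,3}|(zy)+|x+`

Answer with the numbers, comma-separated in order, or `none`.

1 → no match
2 → match
3 → no match
4 → no match — must end with "yz"
5 → no match

2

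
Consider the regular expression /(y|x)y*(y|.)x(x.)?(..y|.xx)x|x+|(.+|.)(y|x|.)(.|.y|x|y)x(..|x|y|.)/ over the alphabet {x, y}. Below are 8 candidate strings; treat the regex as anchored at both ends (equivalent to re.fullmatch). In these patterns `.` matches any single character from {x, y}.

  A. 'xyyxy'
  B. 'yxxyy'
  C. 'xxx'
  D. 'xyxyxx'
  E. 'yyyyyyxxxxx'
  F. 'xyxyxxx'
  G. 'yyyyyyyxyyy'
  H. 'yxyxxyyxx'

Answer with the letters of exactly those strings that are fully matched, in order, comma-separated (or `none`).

A → match
B → no match
C → match
D → match
E → match
F → match
G → no match
H → match

A, C, D, E, F, H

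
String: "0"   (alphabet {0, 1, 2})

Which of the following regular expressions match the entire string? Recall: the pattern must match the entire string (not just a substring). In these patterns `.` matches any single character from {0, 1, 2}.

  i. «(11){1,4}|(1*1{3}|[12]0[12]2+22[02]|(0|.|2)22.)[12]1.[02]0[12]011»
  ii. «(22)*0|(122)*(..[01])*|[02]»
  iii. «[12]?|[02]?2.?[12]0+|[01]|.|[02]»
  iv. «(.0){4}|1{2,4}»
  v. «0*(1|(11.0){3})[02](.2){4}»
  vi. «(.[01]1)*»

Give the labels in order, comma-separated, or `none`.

ii, iii

i → no match
ii → match
iii → match
iv → no match
v → no match — must end with "2"
vi → no match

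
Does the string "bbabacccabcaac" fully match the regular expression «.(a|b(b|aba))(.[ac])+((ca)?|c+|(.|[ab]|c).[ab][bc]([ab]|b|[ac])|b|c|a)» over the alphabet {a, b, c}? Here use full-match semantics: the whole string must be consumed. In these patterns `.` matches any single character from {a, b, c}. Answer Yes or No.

Yes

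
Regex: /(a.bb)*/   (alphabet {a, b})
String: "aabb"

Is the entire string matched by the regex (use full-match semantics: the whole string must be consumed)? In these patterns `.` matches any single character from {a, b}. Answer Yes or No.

Yes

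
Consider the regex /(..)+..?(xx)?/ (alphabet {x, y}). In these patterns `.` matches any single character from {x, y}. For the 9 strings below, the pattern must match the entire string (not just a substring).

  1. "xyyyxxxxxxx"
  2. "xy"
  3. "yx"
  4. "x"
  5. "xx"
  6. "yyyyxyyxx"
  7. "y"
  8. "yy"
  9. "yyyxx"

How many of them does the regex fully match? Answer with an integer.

3

1 → match
2 → no match
3 → no match
4 → no match
5 → no match
6 → match
7 → no match
8 → no match
9 → match
Total matched: 3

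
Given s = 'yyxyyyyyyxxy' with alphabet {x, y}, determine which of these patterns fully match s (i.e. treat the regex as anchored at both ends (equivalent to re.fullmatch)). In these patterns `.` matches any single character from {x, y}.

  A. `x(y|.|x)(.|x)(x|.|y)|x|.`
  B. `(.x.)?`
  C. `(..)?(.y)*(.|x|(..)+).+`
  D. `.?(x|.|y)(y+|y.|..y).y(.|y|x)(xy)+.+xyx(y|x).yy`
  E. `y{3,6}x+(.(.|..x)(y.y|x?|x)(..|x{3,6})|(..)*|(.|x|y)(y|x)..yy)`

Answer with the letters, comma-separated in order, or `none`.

A → no match
B → no match
C → match
D → no match — must end with 'yy'
E → no match

C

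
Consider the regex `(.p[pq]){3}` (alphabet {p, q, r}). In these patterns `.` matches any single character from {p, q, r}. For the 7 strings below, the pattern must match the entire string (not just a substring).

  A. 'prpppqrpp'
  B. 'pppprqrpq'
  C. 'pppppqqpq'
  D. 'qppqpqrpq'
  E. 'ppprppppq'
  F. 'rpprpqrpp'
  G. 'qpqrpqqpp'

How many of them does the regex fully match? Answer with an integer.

A → no match
B → no match
C → match
D → match
E → match
F → match
G → match
Total matched: 5

5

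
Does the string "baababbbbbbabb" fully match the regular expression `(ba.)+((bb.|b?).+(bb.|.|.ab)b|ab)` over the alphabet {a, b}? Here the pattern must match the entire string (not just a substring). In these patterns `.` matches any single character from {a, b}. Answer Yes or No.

Yes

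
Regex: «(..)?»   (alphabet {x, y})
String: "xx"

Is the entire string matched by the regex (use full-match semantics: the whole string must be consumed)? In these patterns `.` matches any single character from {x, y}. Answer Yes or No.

Yes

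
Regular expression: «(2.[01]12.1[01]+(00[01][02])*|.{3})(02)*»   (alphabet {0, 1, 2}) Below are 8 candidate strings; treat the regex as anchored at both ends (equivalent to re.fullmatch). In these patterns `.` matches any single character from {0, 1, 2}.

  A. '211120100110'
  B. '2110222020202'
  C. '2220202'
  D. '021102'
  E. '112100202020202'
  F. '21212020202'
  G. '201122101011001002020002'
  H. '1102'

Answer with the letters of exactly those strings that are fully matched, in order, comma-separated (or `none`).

A → match
B → no match
C → match
D → no match
E → no match
F → no match
G → no match
H → no match

A, C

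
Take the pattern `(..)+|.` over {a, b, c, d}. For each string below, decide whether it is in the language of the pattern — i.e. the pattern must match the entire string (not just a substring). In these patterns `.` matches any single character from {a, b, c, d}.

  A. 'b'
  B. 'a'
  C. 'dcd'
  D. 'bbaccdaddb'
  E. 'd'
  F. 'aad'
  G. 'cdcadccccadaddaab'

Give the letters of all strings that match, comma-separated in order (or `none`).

A, B, D, E

A → match
B → match
C → no match
D → match
E → match
F → no match
G → no match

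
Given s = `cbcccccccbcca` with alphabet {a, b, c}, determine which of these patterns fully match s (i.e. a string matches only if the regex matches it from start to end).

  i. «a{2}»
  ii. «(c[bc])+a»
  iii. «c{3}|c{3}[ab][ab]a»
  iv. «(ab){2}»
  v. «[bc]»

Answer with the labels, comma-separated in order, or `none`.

i → no match — must start with `a`
ii → match
iii → no match
iv → no match — must start with `ab`
v → no match

ii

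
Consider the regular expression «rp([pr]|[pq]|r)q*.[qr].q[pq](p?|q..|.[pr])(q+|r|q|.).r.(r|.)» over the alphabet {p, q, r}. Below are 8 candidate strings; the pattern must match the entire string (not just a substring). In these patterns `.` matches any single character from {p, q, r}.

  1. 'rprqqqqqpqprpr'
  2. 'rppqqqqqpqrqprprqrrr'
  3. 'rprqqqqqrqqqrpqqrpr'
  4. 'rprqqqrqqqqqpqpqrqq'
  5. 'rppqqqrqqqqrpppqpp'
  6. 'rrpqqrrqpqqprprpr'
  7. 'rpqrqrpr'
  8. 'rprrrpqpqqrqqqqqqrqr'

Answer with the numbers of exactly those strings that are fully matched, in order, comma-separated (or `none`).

1, 2, 3, 4, 8

1 → match
2 → match
3 → match
4 → match
5 → no match
6 → no match — must start with 'rp'
7 → no match
8 → match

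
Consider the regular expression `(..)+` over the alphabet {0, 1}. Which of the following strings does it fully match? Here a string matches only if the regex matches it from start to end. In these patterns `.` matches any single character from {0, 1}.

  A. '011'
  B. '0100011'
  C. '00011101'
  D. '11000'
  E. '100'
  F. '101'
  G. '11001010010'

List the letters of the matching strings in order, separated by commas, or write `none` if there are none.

C

A → no match
B → no match
C → match
D → no match
E → no match
F → no match
G → no match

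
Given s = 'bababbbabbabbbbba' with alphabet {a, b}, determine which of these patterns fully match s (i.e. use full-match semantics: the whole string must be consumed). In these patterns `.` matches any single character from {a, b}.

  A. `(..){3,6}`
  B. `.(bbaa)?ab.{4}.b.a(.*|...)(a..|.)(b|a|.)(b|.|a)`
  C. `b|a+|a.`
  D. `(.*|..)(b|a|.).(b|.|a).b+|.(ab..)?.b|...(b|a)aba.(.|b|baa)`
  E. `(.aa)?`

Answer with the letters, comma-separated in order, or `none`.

B

A → no match
B → match
C → no match
D → no match
E → no match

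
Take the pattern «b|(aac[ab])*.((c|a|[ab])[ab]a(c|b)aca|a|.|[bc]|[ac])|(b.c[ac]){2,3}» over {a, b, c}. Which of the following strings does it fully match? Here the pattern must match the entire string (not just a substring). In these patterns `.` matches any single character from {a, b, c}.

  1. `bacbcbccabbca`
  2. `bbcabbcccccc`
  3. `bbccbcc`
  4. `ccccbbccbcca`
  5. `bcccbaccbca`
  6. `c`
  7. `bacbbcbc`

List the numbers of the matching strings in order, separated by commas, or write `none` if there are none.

1 → no match
2 → no match
3 → no match
4 → no match
5 → no match
6 → no match
7 → no match

none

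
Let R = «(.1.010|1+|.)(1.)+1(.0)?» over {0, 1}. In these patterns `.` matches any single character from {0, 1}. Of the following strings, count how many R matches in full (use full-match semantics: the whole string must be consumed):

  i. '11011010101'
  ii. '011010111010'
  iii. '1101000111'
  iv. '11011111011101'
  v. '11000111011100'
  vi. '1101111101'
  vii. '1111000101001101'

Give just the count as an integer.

2

i → no match
ii → no match
iii → no match
iv → match
v → no match
vi → match
vii → no match
Total matched: 2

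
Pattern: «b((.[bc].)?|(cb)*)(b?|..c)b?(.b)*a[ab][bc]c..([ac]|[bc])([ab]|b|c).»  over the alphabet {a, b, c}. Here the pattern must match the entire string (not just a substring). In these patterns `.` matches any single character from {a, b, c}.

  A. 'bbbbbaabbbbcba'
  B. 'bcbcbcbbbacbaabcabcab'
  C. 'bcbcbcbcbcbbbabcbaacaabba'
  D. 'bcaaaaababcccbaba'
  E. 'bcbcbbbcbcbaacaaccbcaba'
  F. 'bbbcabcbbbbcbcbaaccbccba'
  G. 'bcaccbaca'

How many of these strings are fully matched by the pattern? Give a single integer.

A → no match
B → no match
C → no match
D → no match
E → no match
F → match
G. 'bcaccbaca' → no match
Total matched: 1

1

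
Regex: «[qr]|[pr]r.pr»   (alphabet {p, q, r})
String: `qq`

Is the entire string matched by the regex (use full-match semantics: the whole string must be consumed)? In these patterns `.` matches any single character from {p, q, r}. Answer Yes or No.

No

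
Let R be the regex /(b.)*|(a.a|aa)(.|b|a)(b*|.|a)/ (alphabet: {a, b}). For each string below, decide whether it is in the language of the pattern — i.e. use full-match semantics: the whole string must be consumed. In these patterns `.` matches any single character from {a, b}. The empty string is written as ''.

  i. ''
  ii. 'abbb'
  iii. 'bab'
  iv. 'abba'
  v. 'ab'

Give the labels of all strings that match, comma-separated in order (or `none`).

i

i → match
ii → no match
iii → no match
iv → no match
v → no match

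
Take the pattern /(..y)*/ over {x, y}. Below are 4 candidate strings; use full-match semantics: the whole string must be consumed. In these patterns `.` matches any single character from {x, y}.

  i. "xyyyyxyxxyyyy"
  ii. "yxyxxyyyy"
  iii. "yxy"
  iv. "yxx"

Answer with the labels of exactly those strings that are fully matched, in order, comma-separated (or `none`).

ii, iii

i → no match
ii → match
iii → match
iv → no match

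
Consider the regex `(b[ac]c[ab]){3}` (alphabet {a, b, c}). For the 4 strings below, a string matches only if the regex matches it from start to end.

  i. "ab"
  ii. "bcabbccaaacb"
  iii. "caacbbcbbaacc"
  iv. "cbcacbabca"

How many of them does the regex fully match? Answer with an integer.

i. "ab" → no match — must start with "b"
ii. "bcabbccaaacb" → no match
iii → no match — must start with "b"
iv. "cbcacbabca" → no match — must start with "b"
Total matched: 0

0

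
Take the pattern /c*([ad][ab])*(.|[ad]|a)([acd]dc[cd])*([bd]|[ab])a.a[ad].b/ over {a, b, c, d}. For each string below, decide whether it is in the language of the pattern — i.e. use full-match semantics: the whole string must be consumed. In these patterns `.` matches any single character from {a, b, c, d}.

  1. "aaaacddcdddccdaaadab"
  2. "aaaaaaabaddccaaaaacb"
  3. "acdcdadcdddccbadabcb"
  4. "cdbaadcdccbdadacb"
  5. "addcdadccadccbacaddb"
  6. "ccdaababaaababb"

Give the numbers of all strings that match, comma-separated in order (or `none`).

1 → match
2 → match
3 → no match
4 → no match
5 → match
6 → no match

1, 2, 5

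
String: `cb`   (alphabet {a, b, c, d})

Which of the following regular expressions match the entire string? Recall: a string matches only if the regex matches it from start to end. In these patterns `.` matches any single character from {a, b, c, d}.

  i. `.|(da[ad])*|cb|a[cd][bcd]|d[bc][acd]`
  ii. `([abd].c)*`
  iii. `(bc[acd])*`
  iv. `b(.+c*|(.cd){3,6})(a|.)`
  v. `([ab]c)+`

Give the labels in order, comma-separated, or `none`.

i

i → match
ii → no match
iii → no match
iv → no match — must start with `b`
v → no match — must end with `c`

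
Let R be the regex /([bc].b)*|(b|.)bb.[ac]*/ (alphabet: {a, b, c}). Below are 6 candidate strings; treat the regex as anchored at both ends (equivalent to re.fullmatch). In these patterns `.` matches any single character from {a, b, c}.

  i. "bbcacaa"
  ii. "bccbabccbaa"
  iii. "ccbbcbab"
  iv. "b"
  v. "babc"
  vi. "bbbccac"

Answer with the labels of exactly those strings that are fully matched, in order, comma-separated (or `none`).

i. "bbcacaa" → no match
ii. "bccbabccbaa" → no match
iii. "ccbbcbab" → no match
iv. "b" → no match
v. "babc" → no match
vi. "bbbccac" → match

vi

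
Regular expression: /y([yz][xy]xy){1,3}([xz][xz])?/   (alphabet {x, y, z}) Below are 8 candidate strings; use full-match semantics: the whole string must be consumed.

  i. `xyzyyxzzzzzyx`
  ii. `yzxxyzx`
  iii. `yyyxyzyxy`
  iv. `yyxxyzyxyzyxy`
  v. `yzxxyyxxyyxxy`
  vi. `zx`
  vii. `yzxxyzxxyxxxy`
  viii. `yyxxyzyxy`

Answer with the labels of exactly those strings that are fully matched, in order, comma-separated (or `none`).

i → no match — must start with `y`
ii → match
iii → match
iv → match
v → match
vi → no match — must start with `y`
vii → no match
viii → match

ii, iii, iv, v, viii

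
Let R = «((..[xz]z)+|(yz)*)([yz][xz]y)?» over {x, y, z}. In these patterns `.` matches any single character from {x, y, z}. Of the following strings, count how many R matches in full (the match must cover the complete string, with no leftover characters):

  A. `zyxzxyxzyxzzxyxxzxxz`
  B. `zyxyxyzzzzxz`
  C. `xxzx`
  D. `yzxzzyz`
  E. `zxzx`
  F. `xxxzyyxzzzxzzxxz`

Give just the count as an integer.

A → no match
B → no match
C → no match
D → no match
E → no match
F → match
Total matched: 1

1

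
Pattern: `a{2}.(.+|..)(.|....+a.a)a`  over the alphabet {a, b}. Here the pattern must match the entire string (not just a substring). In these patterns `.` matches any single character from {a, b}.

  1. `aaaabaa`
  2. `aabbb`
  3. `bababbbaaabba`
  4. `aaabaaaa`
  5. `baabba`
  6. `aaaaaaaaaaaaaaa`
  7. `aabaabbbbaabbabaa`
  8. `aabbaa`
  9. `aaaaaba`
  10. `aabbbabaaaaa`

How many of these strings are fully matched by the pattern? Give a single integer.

7

1 → match
2 → no match — must end with `a`
3 → no match — must start with `a`
4 → match
5 → no match — must start with `a`
6 → match
7 → match
8 → match
9 → match
10 → match
Total matched: 7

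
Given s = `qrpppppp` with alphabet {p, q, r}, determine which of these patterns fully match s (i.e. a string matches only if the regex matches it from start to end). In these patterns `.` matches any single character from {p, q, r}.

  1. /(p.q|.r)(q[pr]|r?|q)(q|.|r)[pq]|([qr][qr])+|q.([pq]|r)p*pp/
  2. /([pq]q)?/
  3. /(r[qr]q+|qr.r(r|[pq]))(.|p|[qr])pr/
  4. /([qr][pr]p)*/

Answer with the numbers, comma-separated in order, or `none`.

1

1 → match
2 → no match
3 → no match — must end with `pr`
4 → no match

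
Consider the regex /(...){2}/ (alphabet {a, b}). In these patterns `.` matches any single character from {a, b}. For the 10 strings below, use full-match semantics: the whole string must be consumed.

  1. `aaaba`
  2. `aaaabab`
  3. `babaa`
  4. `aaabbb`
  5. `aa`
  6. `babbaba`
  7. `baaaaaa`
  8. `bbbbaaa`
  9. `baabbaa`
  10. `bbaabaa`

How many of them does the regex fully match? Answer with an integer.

1

1 → no match
2 → no match
3 → no match
4 → match
5 → no match
6 → no match
7 → no match
8 → no match
9 → no match
10 → no match
Total matched: 1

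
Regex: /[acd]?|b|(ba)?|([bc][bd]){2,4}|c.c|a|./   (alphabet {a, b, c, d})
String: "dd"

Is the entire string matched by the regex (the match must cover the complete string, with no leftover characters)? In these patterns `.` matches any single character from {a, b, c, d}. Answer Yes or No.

No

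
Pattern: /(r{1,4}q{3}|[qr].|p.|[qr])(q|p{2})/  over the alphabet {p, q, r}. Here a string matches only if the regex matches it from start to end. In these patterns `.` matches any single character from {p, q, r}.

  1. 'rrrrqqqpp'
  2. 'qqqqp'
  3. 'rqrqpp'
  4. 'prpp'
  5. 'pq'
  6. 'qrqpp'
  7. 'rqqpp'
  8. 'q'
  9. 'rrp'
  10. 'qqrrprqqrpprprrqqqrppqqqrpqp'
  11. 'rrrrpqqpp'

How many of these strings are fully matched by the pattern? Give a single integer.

1 → match
2 → no match
3 → no match
4 → match
5 → no match
6 → no match
7 → no match
8 → no match
9 → no match
10 → no match
11 → no match
Total matched: 2

2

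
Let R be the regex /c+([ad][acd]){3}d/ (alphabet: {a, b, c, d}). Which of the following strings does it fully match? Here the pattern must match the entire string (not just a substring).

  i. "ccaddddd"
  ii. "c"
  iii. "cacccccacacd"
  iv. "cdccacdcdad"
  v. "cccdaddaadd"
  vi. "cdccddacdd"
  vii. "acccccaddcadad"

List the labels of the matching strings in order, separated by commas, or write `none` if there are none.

i → no match
ii → no match — must end with "d"
iii → no match
iv → no match
v → no match
vi → no match
vii → no match — must start with "c"

none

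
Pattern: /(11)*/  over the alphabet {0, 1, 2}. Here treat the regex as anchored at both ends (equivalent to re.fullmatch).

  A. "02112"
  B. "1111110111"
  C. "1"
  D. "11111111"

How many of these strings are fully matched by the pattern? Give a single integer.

A → no match
B → no match
C → no match
D → match
Total matched: 1

1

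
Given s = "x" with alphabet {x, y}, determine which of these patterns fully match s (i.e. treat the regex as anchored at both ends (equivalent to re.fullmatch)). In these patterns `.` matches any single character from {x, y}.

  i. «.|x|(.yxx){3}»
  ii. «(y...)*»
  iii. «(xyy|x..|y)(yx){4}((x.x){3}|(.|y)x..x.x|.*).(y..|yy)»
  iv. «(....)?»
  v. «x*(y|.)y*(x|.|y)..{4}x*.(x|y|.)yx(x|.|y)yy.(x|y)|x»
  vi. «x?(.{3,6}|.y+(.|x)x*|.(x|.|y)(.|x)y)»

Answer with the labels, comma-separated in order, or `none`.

i → match
ii → no match
iii → no match
iv → no match
v → match
vi → no match

i, v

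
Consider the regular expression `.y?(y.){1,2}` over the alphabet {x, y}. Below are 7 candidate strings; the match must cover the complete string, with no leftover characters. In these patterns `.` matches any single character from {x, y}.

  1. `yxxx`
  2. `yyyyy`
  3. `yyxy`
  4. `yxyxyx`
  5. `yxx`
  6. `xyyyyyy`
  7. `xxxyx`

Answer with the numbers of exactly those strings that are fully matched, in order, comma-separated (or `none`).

1. `yxxx` → no match
2. `yyyyy` → match
3. `yyxy` → no match
4. `yxyxyx` → no match
5. `yxx` → no match
6. `xyyyyyy` → no match
7. `xxxyx` → no match

2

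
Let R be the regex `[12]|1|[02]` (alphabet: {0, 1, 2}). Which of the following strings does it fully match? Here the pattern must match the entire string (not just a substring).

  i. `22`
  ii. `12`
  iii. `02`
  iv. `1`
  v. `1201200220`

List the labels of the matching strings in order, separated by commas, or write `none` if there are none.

iv

i → no match
ii → no match
iii → no match
iv → match
v → no match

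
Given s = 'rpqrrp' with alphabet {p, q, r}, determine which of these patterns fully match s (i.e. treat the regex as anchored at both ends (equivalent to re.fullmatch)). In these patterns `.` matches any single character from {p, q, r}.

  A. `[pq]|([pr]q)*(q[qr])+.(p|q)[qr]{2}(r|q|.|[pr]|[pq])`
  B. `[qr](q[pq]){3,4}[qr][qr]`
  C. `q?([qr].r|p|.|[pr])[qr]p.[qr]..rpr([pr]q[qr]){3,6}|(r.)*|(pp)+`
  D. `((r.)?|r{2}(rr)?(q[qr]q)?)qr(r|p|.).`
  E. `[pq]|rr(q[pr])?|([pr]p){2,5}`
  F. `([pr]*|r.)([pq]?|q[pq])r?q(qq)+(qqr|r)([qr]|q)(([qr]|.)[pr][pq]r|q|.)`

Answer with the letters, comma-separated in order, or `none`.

A → no match
B → no match
C → no match
D → match
E → no match
F → no match

D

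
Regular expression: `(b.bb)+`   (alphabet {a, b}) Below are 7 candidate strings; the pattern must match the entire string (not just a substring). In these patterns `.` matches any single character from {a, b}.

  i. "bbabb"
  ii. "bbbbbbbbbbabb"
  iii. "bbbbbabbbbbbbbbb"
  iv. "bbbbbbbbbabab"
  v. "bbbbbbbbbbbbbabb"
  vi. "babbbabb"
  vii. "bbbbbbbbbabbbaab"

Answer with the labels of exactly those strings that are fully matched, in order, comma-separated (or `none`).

i. "bbabb" → no match
ii → no match
iii → match
iv → no match — must end with "bb"
v → match
vi. "babbbabb" → match
vii → no match — must end with "bb"

iii, v, vi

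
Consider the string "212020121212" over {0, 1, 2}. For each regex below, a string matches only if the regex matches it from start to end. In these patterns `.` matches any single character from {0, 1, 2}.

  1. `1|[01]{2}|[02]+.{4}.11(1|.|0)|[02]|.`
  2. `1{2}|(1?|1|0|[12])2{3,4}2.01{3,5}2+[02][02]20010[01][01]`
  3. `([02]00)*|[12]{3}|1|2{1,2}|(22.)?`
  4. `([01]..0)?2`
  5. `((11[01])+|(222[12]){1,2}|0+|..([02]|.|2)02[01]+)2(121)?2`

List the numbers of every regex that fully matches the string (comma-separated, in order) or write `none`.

5

1 → no match
2 → no match
3 → no match
4 → no match
5 → match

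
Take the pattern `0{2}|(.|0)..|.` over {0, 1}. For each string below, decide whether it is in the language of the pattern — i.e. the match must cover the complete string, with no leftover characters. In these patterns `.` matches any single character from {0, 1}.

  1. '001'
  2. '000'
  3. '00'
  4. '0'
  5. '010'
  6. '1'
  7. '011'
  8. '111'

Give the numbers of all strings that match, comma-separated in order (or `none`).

1, 2, 3, 4, 5, 6, 7, 8

1. '001' → match
2. '000' → match
3. '00' → match
4. '0' → match
5. '010' → match
6. '1' → match
7. '011' → match
8. '111' → match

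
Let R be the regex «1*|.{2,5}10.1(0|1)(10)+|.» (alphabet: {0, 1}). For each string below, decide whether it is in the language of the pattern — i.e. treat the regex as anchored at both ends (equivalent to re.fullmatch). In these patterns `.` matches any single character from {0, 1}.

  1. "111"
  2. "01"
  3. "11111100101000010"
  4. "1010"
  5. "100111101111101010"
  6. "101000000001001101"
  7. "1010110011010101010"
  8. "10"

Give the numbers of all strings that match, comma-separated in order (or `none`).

1 → match
2 → no match
3 → no match
4 → no match
5 → no match
6 → no match
7 → no match
8 → no match

1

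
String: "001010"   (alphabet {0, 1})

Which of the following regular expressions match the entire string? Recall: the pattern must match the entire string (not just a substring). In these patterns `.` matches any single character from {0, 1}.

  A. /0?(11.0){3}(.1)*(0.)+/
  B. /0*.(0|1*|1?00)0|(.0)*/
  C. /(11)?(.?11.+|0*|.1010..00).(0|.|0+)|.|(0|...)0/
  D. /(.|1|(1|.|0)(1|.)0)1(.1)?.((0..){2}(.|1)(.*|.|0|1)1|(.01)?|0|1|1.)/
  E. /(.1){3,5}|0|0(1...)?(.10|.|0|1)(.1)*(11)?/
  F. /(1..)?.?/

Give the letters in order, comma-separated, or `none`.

A → no match
B → match
C → no match
D → no match
E → no match
F → no match

B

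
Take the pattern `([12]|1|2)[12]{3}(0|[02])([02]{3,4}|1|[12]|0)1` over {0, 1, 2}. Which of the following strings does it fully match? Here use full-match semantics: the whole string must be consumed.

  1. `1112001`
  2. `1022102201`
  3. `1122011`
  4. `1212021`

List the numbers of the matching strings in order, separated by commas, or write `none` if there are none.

1. `1112001` → match
2. `1022102201` → no match
3. `1122011` → match
4. `1212021` → match

1, 3, 4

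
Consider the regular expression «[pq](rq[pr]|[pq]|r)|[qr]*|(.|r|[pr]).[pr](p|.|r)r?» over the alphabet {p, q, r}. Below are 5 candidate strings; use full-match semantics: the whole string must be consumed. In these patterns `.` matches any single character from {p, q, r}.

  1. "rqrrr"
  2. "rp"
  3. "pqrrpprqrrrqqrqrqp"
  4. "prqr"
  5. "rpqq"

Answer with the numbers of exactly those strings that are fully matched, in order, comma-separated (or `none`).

1 → match
2 → no match
3 → no match
4 → match
5 → no match

1, 4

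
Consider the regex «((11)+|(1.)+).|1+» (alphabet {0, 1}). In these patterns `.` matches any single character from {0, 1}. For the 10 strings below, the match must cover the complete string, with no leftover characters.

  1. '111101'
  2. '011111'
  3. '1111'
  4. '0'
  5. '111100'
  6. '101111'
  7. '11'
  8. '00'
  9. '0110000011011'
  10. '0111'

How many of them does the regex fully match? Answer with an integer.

2

1. '111101' → no match
2. '011111' → no match
3. '1111' → match
4. '0' → no match
5. '111100' → no match
6. '101111' → no match
7. '11' → match
8. '00' → no match
9 → no match
10. '0111' → no match
Total matched: 2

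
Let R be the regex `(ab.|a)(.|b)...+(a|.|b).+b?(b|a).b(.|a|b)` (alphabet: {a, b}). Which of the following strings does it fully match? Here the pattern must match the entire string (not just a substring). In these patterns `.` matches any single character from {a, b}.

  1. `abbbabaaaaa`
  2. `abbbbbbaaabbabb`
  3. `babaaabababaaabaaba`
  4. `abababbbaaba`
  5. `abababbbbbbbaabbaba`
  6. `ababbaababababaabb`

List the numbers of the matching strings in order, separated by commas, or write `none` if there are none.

2, 4, 5, 6

1. `abbbabaaaaa` → no match
2 → match
3 → no match
4. `abababbbaaba` → match
5 → match
6 → match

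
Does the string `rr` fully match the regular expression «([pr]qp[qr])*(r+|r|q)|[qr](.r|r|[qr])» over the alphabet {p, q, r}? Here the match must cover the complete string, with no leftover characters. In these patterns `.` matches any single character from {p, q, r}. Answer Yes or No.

Yes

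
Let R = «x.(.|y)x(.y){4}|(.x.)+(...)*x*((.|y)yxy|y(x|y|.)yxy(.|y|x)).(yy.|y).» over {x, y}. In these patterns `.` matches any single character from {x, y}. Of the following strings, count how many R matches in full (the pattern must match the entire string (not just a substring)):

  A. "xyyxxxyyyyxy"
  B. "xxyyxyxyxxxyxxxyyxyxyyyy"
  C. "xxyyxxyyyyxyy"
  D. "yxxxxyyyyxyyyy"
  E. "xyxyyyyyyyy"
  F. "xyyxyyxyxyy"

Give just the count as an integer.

1

A → no match
B → match
C → no match
D → no match
E → no match
F → no match
Total matched: 1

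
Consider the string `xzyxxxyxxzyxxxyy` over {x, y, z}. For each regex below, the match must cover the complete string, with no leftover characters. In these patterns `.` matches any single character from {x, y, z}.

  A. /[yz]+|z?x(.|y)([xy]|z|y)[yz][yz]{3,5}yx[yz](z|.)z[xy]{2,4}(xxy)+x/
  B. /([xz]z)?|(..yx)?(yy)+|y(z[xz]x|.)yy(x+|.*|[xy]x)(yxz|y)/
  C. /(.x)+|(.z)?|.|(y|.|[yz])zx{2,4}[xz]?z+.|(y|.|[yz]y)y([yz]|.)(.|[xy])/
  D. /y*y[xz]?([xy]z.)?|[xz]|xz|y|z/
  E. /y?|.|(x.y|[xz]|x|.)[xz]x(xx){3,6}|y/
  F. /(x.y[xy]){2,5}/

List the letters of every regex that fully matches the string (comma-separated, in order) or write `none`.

A → no match
B → no match
C → no match
D → no match
E → no match
F → match

F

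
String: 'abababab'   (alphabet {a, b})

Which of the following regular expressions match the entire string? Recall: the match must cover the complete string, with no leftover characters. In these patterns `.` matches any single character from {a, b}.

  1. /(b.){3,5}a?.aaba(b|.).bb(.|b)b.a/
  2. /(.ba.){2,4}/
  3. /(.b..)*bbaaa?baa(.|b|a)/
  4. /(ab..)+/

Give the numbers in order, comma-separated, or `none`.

2, 4

1 → no match — must start with 'b'
2 → match
3 → no match
4 → match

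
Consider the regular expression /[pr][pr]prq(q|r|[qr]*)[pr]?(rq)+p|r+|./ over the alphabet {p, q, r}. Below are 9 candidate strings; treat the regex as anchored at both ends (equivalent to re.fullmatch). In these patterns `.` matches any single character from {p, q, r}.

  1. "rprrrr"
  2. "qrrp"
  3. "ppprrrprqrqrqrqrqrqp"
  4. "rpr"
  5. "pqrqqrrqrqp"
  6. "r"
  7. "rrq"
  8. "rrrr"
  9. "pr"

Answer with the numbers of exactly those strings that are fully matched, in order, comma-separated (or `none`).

1. "rprrrr" → no match
2. "qrrp" → no match
3 → no match
4. "rpr" → no match
5. "pqrqqrrqrqp" → no match
6. "r" → match
7. "rrq" → no match
8. "rrrr" → match
9. "pr" → no match

6, 8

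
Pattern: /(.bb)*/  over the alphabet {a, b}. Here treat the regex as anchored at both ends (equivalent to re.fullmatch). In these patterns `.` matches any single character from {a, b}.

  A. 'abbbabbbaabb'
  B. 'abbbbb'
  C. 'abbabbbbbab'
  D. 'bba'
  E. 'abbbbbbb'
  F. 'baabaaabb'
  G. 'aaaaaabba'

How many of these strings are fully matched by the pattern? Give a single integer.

1

A → no match
B → match
C → no match
D → no match
E → no match
F → no match
G → no match
Total matched: 1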